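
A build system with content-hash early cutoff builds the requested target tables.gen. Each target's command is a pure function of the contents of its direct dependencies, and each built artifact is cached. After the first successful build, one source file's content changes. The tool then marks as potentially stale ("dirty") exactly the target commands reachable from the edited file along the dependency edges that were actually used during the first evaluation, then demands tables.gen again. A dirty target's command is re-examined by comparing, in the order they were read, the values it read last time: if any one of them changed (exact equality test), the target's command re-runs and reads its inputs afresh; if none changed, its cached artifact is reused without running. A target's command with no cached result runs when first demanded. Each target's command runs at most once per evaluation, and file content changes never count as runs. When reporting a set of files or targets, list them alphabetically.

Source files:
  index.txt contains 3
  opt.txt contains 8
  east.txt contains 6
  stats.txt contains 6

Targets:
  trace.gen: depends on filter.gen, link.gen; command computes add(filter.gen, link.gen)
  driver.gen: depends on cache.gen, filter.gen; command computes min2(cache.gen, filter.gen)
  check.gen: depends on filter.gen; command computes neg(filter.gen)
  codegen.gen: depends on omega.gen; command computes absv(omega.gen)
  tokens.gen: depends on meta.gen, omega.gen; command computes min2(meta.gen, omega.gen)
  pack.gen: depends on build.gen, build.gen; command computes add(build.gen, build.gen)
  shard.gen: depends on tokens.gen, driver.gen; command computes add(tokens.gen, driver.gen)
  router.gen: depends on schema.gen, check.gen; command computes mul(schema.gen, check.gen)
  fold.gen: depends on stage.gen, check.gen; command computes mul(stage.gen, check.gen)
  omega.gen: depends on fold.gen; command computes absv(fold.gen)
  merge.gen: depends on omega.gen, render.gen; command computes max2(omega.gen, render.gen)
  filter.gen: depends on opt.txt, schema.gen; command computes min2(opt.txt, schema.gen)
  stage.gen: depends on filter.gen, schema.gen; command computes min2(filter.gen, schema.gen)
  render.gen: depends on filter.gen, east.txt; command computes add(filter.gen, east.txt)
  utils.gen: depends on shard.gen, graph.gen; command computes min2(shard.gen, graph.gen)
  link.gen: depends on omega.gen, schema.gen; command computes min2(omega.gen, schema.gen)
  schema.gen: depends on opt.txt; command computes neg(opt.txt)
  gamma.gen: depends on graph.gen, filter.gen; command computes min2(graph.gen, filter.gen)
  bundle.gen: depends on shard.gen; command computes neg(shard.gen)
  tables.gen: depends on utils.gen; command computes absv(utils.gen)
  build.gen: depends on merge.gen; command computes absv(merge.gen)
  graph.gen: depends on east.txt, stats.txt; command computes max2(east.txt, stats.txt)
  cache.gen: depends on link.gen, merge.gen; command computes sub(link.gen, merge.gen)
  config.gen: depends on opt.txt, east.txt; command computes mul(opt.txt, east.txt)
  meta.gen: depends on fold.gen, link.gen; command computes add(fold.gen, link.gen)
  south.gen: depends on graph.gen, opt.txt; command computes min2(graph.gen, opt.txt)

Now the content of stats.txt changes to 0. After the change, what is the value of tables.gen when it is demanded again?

New value of tables.gen: 144.
Key observation: the change is absorbed at graph.gen — it re-runs but produces the same value, and the output's value is unchanged.

First evaluation (everything demanded from the output):
  graph.gen = max2(6, 6) = 6
  schema.gen = neg(8) = -8
  filter.gen = min2(8, -8) = -8
  check.gen = neg(-8) = 8
  render.gen = add(-8, 6) = -2
  stage.gen = min2(-8, -8) = -8
  fold.gen = mul(-8, 8) = -64
  omega.gen = absv(-64) = 64
  link.gen = min2(64, -8) = -8
  merge.gen = max2(64, -2) = 64
  cache.gen = sub(-8, 64) = -72
  driver.gen = min2(-72, -8) = -72
  meta.gen = add(-64, -8) = -72
  tokens.gen = min2(-72, 64) = -72
  shard.gen = add(-72, -72) = -144
  utils.gen = min2(-144, 6) = -144
  tables.gen = absv(-144) = 144

Propagation after the edit:
  graph.gen: runs — stats.txt 6->0; result 6 (same value as before).
  utils.gen: checked — values it read are unchanged (shard.gen unchanged, graph.gen unchanged); reused cached -144 without running.
  tables.gen: checked — values it read are unchanged (utils.gen unchanged); reused cached 144 without running.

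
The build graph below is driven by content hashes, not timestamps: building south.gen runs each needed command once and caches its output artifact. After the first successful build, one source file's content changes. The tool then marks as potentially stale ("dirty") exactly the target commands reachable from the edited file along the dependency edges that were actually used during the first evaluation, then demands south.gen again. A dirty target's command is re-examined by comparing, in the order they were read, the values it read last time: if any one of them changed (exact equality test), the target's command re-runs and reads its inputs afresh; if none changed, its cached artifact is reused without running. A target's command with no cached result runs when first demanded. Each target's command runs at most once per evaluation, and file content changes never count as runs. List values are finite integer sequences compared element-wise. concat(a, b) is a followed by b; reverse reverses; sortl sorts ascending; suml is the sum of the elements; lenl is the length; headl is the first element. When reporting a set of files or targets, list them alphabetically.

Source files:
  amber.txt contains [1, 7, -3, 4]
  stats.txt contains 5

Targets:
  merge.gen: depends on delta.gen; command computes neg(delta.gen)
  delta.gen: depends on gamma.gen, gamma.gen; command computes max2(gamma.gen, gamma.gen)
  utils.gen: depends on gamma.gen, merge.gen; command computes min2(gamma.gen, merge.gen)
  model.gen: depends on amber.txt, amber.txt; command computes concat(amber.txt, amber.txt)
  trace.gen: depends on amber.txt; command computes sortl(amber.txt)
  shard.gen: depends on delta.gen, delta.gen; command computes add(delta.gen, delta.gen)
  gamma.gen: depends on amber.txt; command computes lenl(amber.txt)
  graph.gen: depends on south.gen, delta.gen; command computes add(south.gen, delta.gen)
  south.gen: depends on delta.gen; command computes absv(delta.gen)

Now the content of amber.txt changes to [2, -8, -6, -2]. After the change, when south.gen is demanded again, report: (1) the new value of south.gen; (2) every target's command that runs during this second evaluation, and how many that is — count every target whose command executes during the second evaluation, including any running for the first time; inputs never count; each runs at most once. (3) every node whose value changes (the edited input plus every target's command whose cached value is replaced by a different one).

south.gen now evaluates to 4.
Run set: gamma.gen (1 run).
Changed values: amber.txt.
The important point: gamma.gen recomputes to an identical value, and the output ends up unchanged.

Initial pass — values computed on the first demand:
  gamma.gen = lenl([1, 7, -3, 4]) = 4
  delta.gen = max2(4, 4) = 4
  south.gen = absv(4) = 4

Second demand — change propagation:
  gamma.gen: re-runs because amber.txt [1, 7, -3, 4]->[2, -8, -6, -2]; new result 4 (unchanged).
  delta.gen: re-examined; everything it read last time is the same (gamma.gen unchanged, gamma.gen unchanged) — cache 4 kept, no run.
  south.gen: re-examined; everything it read last time is the same (delta.gen unchanged) — cache 4 kept, no run.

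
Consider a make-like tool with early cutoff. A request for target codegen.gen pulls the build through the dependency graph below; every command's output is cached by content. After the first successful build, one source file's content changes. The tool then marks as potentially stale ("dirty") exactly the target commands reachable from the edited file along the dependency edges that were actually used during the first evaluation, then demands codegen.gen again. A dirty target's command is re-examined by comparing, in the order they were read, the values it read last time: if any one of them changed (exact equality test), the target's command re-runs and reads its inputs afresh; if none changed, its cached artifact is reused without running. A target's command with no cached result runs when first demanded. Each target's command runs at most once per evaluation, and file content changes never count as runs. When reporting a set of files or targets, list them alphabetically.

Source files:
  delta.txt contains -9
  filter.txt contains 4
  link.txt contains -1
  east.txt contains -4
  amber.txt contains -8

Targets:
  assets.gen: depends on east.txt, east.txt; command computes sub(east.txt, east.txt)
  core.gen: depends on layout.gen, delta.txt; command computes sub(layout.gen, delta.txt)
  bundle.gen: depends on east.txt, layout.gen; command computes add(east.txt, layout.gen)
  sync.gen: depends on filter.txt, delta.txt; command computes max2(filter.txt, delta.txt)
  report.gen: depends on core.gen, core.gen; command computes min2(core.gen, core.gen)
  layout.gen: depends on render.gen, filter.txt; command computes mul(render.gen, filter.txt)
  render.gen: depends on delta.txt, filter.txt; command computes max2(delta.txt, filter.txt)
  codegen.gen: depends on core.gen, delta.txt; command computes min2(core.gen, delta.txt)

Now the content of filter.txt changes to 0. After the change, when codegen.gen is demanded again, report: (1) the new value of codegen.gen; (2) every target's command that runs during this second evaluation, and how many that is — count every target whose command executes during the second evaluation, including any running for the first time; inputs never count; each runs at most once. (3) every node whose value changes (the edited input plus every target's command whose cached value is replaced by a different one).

Demanding codegen.gen again yields -9.
4 target commands run: codegen.gen, core.gen, layout.gen, render.gen.
The nodes whose values change: core.gen, filter.txt, layout.gen, render.gen.

First demand of the output computes:
  render.gen = max2(-9, 4) = 4
  layout.gen = mul(4, 4) = 16
  core.gen = sub(16, -9) = 25
  codegen.gen = min2(25, -9) = -9

After the edit, cleaning proceeds:
  render.gen: a read changed (filter.txt 4->0) — executes, giving 0.
  layout.gen: a read changed (render.gen 4->0; filter.txt 4->0) — executes, giving 0.
  core.gen: a read changed (layout.gen 16->0) — executes, giving 9.
  codegen.gen: a read changed (core.gen 25->9) — executes, giving -9 — identical to its old value.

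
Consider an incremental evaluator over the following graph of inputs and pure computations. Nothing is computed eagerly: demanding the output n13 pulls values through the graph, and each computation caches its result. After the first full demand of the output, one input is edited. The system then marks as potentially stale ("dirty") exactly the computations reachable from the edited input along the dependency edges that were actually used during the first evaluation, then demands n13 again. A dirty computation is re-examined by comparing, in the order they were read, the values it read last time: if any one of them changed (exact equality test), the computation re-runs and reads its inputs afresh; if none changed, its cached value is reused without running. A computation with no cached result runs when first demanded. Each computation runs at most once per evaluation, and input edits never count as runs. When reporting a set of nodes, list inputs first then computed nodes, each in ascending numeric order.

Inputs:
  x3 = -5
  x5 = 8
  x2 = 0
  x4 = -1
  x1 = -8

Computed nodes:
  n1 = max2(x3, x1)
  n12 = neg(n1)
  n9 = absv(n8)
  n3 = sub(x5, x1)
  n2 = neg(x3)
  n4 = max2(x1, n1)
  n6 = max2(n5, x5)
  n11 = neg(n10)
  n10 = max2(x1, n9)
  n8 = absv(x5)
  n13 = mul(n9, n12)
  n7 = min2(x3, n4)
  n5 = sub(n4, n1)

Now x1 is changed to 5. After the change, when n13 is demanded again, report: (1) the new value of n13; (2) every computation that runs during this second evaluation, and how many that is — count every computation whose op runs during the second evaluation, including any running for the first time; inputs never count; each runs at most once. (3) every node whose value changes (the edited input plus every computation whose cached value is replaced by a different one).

Initial pass — values computed on the first demand:
  n1 = max2(-5, -8) = -5
  n8 = absv(8) = 8
  n9 = absv(8) = 8
  n12 = neg(-5) = 5
  n13 = mul(8, 5) = 40

Second demand — change propagation:
  n1: re-runs because x1 -8->5; new result 5.
  n12: re-runs because n1 -5->5; new result -5.
  n13: re-runs because n12 5->-5; new result -40.

n13 now evaluates to -40.
Run set: n1, n12, n13 (3 run).
Changed values: x1, n1, n12, n13.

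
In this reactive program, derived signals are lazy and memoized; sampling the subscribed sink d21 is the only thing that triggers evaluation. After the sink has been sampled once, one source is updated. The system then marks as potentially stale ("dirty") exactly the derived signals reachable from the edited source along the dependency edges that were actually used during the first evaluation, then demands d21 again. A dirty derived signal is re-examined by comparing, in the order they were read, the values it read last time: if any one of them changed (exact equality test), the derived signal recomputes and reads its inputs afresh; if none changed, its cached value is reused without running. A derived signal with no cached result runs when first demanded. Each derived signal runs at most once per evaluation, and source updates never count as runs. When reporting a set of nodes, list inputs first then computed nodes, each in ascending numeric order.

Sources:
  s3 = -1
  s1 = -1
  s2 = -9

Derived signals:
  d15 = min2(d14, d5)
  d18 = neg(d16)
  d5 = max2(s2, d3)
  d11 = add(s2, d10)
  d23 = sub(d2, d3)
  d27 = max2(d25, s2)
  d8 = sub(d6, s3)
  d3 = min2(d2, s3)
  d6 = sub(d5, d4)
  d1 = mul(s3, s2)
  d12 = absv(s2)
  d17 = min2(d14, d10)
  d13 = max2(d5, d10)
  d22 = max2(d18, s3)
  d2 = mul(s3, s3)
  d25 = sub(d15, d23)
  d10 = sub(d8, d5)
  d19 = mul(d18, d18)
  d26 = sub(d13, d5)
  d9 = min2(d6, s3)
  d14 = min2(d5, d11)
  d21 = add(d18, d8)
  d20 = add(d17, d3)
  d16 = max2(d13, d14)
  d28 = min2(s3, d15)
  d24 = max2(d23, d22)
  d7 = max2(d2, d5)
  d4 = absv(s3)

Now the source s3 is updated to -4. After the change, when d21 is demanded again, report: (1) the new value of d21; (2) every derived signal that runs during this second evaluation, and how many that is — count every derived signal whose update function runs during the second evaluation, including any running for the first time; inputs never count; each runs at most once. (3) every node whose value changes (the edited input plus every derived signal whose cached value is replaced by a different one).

First demand of the output computes:
  d2 = mul(-1, -1) = 1
  d3 = min2(1, -1) = -1
  d4 = absv(-1) = 1
  d5 = max2(-9, -1) = -1
  d6 = sub(-1, 1) = -2
  d8 = sub(-2, -1) = -1
  d10 = sub(-1, -1) = 0
  d11 = add(-9, 0) = -9
  d13 = max2(-1, 0) = 0
  d14 = min2(-1, -9) = -9
  d16 = max2(0, -9) = 0
  d18 = neg(0) = 0
  d21 = add(0, -1) = -1

After the edit, cleaning proceeds:
  d2: a read changed (s3 -1->-4; s3 -1->-4) — executes, giving 16.
  d3: a read changed (d2 1->16; s3 -1->-4) — executes, giving -4.
  d4: a read changed (s3 -1->-4) — executes, giving 4.
  d5: a read changed (d3 -1->-4) — executes, giving -4.
  d6: a read changed (d5 -1->-4; d4 1->4) — executes, giving -8.
  d8: a read changed (d6 -2->-8; s3 -1->-4) — executes, giving -4.
  d10: a read changed (d8 -1->-4; d5 -1->-4) — executes, giving 0 — identical to its old value.
  d11: dirty, but its reads are unchanged (s2 unchanged, d10 unchanged); cached -9 stands.
  d13: a read changed (d5 -1->-4) — executes, giving 0 — identical to its old value.
  d14: a read changed (d5 -1->-4) — executes, giving -9 — identical to its old value.
  d16: dirty, but its reads are unchanged (d13 unchanged, d14 unchanged); cached 0 stands.
  d18: dirty, but its reads are unchanged (d16 unchanged); cached 0 stands.
  d21: a read changed (d8 -1->-4) — executes, giving -4.

Note where the cutoff bites: d11 is checked, finds nothing changed, and keeps its cache.

Demanding d21 again yields -4.
10 derived signals run: d2, d3, d4, d5, d6, d8, d10, d13, d14, d21.
The nodes whose values change: s3, d2, d3, d4, d5, d6, d8, d21.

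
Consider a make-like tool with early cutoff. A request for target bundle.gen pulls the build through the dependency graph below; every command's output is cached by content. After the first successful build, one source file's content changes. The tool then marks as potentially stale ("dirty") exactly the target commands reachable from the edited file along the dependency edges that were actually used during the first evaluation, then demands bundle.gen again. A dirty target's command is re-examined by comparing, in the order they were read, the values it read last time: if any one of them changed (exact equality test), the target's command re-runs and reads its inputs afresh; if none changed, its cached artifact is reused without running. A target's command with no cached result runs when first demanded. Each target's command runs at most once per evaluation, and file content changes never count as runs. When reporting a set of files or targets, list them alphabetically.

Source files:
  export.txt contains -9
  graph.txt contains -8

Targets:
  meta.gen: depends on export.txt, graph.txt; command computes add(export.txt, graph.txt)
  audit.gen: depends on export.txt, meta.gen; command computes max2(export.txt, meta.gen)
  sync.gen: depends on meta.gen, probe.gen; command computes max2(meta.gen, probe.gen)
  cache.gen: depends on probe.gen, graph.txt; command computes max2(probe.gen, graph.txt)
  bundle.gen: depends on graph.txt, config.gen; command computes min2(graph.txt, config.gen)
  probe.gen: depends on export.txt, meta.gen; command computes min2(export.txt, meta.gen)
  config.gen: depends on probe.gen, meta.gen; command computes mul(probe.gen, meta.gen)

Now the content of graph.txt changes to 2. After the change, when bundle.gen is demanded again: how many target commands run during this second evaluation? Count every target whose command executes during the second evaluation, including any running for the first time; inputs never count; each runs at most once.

First demand of the output computes:
  meta.gen = add(-9, -8) = -17
  probe.gen = min2(-9, -17) = -17
  config.gen = mul(-17, -17) = 289
  bundle.gen = min2(-8, 289) = -8

After the edit, cleaning proceeds:
  meta.gen: a read changed (graph.txt -8->2) — executes, giving -7.
  probe.gen: a read changed (meta.gen -17->-7) — executes, giving -9.
  config.gen: a read changed (probe.gen -17->-9; meta.gen -17->-7) — executes, giving 63.
  bundle.gen: a read changed (graph.txt -8->2; config.gen 289->63) — executes, giving 2.

4 target commands run: bundle.gen, config.gen, meta.gen, probe.gen.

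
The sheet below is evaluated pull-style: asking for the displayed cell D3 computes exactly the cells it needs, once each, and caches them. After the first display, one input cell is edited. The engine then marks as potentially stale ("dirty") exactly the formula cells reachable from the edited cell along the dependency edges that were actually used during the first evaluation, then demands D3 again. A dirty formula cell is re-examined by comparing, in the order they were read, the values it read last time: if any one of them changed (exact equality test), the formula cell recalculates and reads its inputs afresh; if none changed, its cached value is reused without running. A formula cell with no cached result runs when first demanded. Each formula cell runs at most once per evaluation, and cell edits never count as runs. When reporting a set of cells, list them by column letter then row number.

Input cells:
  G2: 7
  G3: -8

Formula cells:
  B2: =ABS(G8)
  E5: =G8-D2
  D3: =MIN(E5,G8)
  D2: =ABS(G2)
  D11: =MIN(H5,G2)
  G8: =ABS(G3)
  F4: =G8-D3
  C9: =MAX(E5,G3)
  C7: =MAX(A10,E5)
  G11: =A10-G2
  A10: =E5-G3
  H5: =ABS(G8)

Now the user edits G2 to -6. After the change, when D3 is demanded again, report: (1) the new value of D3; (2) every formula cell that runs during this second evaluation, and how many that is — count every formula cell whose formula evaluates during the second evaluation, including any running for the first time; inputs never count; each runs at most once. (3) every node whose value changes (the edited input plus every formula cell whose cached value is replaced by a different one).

Demanding D3 again yields 2.
3 formula cells run: D2, D3, E5.
The nodes whose values change: D2, D3, E5, G2.

First demand of the output computes:
  D2 = ABS(7) = 7
  G8 = ABS(-8) = 8
  E5 = 8 - 7 = 1
  D3 = MIN(1, 8) = 1

After the edit, cleaning proceeds:
  D2: a read changed (G2 7->-6) — executes, giving 6.
  E5: a read changed (D2 7->6) — executes, giving 2.
  D3: a read changed (E5 1->2) — executes, giving 2.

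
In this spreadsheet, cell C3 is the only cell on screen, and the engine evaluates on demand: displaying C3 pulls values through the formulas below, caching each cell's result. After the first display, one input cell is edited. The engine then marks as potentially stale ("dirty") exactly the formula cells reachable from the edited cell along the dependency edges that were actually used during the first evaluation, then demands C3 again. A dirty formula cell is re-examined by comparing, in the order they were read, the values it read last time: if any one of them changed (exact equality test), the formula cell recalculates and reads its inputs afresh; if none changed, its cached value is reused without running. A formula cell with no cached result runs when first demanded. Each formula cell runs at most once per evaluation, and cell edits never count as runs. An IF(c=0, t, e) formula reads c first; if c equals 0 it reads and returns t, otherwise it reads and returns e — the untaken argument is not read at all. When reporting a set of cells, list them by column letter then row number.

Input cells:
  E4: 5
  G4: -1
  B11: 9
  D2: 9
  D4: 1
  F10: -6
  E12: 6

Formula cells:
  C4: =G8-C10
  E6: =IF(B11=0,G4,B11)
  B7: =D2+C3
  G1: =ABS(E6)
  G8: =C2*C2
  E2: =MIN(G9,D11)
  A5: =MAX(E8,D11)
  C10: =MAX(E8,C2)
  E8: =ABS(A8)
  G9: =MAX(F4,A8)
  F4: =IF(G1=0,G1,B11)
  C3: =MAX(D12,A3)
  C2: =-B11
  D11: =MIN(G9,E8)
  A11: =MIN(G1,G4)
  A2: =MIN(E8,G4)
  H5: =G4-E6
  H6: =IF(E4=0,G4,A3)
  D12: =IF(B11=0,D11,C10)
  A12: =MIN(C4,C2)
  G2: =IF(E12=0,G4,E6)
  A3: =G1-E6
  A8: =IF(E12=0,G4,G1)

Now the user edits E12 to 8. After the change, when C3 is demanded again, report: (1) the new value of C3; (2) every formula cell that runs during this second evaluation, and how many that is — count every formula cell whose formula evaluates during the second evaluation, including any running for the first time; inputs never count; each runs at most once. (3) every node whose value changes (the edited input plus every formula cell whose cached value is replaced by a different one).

Initial pass — values computed on the first demand:
  C2 = -(9) = -9
  E6 = IF(B11=0: B11=9 -> else branch B11) = 9
  G1 = ABS(9) = 9
  A3 = 9 - 9 = 0
  A8 = IF(E12=0: E12=6 -> else branch G1) = 9
  E8 = ABS(9) = 9
  C10 = MAX(9, -9) = 9
  D12 = IF(B11=0: B11=9 -> else branch C10) = 9
  C3 = MAX(9, 0) = 9

Second demand — change propagation:
  A8: re-runs because E12 6->8; new result 9 (unchanged).
  E8: re-examined; everything it read last time is the same (A8 unchanged) — cache 9 kept, no run.
  C10: re-examined; everything it read last time is the same (E8 unchanged, C2 unchanged) — cache 9 kept, no run.
  D12: re-examined; everything it read last time is the same (B11 unchanged, C10 unchanged) — cache 9 kept, no run.
  C3: re-examined; everything it read last time is the same (D12 unchanged, A3 unchanged) — cache 9 kept, no run.

The important point: A8 recomputes to an identical value, and the output ends up unchanged.

C3 now evaluates to 9.
Run set: A8 (1 run).
Changed values: E12.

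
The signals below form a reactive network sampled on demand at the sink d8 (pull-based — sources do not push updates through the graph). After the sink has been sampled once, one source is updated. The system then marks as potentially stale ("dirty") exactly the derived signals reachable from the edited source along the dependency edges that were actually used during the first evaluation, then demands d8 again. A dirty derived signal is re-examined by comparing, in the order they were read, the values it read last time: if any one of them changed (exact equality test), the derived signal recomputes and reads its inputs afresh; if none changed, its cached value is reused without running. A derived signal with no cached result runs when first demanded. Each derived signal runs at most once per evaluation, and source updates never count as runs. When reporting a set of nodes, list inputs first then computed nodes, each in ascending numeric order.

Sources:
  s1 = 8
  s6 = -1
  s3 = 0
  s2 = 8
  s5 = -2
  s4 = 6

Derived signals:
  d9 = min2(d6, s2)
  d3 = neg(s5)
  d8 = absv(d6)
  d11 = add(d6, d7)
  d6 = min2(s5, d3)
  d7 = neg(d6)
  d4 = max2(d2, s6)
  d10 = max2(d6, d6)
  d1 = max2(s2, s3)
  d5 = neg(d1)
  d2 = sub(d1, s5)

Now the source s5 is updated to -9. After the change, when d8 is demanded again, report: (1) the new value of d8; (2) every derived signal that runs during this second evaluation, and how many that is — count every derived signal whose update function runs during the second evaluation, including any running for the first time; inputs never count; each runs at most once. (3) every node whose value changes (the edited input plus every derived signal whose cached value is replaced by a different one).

Initial pass — values computed on the first demand:
  d3 = neg(-2) = 2
  d6 = min2(-2, 2) = -2
  d8 = absv(-2) = 2

Second demand — change propagation:
  d3: re-runs because s5 -2->-9; new result 9.
  d6: re-runs because s5 -2->-9; d3 2->9; new result -9.
  d8: re-runs because d6 -2->-9; new result 9.

d8 now evaluates to 9.
Run set: d3, d6, d8 (3 run).
Changed values: s5, d3, d6, d8.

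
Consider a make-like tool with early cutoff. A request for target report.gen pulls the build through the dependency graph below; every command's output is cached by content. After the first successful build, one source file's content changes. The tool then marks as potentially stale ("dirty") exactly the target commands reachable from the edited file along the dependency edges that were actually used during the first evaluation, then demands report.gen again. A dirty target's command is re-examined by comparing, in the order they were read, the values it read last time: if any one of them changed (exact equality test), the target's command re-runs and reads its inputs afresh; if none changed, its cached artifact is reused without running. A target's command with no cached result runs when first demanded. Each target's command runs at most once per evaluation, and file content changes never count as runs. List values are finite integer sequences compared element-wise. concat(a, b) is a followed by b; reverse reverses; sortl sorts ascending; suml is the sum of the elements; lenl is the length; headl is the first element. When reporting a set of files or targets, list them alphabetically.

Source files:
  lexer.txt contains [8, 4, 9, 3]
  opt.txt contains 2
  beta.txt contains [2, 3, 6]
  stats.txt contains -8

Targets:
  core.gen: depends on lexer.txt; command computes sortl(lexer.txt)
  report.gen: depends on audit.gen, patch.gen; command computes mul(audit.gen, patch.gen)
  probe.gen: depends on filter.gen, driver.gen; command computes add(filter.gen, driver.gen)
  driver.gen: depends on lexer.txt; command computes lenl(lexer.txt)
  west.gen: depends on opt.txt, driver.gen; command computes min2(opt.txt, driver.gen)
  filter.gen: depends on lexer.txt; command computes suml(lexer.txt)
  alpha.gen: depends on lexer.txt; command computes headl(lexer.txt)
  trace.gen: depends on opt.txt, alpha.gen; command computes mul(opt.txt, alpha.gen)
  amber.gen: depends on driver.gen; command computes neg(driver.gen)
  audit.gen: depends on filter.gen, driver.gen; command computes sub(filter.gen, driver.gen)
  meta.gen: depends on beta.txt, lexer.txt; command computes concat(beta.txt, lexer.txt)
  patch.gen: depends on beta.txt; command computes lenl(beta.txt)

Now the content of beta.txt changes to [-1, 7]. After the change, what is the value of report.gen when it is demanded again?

Demanding report.gen again yields 40.

First demand of the output computes:
  driver.gen = lenl([8, 4, 9, 3]) = 4
  filter.gen = suml([8, 4, 9, 3]) = 24
  audit.gen = sub(24, 4) = 20
  patch.gen = lenl([2, 3, 6]) = 3
  report.gen = mul(20, 3) = 60

After the edit, cleaning proceeds:
  patch.gen: a read changed (beta.txt [2, 3, 6]->[-1, 7]) — executes, giving 2.
  report.gen: a read changed (patch.gen 3->2) — executes, giving 40.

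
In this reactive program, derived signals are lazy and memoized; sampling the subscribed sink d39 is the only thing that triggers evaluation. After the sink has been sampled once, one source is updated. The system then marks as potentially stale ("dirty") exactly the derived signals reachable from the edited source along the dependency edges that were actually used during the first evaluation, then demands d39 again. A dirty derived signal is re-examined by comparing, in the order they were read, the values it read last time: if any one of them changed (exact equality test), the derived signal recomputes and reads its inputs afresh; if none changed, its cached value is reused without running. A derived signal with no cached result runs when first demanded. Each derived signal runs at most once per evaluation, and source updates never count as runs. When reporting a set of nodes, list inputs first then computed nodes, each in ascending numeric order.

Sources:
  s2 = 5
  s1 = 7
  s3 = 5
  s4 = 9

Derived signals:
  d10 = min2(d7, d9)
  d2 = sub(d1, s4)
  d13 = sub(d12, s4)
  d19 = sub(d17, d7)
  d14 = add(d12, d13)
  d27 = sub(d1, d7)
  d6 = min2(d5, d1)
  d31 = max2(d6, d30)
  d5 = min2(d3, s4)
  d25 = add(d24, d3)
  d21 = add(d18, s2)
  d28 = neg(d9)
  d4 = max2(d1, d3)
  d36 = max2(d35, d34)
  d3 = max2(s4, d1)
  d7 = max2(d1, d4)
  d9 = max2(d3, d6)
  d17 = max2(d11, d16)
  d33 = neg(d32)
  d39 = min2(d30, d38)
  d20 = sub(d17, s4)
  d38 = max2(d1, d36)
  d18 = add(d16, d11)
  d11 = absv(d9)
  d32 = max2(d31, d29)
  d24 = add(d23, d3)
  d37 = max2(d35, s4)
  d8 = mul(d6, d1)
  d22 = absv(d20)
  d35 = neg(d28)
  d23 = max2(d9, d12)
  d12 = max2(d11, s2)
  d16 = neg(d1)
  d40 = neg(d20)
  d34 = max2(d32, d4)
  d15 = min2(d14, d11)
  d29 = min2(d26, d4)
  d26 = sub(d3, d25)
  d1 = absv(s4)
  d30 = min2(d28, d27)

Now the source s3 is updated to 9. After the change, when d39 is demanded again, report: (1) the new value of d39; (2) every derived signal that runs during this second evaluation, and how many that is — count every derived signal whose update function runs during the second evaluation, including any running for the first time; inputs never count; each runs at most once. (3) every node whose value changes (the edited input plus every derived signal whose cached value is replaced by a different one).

Demanding d39 again yields -9.
0 derived signals run: none.
The nodes whose values change: s3.
Note the shortcut — nothing in the graph depends on s3 at all, so no recomputation happens.

First demand of the output computes:
  d1 = absv(9) = 9
  d3 = max2(9, 9) = 9
  d4 = max2(9, 9) = 9
  d5 = min2(9, 9) = 9
  d6 = min2(9, 9) = 9
  d7 = max2(9, 9) = 9
  d9 = max2(9, 9) = 9
  d11 = absv(9) = 9
  d12 = max2(9, 5) = 9
  d23 = max2(9, 9) = 9
  d24 = add(9, 9) = 18
  d25 = add(18, 9) = 27
  d26 = sub(9, 27) = -18
  d27 = sub(9, 9) = 0
  d28 = neg(9) = -9
  d29 = min2(-18, 9) = -18
  d30 = min2(-9, 0) = -9
  d31 = max2(9, -9) = 9
  d32 = max2(9, -18) = 9
  d34 = max2(9, 9) = 9
  d35 = neg(-9) = 9
  d36 = max2(9, 9) = 9
  d38 = max2(9, 9) = 9
  d39 = min2(-9, 9) = -9

After the edit, cleaning proceeds:
  no node depends on s3 at all; the second demand re-runs nothing.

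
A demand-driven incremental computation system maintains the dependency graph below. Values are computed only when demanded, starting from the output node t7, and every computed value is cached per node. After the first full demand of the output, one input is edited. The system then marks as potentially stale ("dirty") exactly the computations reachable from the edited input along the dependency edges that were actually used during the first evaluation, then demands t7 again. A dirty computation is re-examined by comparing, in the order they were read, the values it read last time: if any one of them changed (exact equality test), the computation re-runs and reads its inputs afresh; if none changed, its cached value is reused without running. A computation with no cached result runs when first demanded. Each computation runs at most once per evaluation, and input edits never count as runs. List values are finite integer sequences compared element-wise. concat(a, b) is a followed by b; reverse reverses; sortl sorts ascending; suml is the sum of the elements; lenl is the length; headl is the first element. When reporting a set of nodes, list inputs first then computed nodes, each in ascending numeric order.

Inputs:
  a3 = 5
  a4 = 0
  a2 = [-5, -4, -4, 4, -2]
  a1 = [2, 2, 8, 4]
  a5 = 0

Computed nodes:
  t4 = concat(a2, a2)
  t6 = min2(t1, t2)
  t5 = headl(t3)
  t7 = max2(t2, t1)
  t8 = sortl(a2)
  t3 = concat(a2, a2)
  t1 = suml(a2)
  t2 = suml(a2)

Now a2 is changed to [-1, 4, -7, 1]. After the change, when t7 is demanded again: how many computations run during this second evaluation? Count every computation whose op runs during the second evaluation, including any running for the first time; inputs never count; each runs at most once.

Computations that run: t1, t2, t7 — 3 in total.

First evaluation (everything demanded from the output):
  t1 = suml([-5, -4, -4, 4, -2]) = -11
  t2 = suml([-5, -4, -4, 4, -2]) = -11
  t7 = max2(-11, -11) = -11

Propagation after the edit:
  t1: runs — a2 [-5, -4, -4, 4, -2]->[-1, 4, -7, 1]; result -3.
  t2: runs — a2 [-5, -4, -4, 4, -2]->[-1, 4, -7, 1]; result -3.
  t7: runs — t2 -11->-3; t1 -11->-3; result -3.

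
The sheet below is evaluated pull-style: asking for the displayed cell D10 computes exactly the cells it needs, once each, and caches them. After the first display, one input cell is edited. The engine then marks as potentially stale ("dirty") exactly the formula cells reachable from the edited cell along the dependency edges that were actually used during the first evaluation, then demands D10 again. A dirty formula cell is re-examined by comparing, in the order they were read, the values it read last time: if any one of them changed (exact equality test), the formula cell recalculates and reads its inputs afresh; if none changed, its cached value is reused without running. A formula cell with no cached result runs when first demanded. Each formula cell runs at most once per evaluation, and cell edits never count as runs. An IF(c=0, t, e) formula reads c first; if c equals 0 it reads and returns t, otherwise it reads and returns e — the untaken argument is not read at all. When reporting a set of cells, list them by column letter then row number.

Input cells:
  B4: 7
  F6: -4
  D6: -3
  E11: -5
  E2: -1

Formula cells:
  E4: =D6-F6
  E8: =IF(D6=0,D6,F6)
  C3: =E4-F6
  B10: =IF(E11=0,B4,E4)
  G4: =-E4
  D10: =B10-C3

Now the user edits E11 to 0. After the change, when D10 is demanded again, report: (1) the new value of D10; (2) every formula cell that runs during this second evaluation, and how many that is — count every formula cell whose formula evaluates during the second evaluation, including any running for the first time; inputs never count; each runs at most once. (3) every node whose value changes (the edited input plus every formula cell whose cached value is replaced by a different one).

First demand of the output computes:
  E4 = -3 - -4 = 1
  B10 = IF(E11=0: E11=-5 -> else branch E4) = 1
  C3 = 1 - -4 = 5
  D10 = 1 - 5 = -4

After the edit, cleaning proceeds:
  B10: a read changed (E11 -5->0) — executes, giving 7.
  D10: a read changed (B10 1->7) — executes, giving 2.

Demanding D10 again yields 2.
2 formula cells run: B10, D10.
The nodes whose values change: B10, D10, E11.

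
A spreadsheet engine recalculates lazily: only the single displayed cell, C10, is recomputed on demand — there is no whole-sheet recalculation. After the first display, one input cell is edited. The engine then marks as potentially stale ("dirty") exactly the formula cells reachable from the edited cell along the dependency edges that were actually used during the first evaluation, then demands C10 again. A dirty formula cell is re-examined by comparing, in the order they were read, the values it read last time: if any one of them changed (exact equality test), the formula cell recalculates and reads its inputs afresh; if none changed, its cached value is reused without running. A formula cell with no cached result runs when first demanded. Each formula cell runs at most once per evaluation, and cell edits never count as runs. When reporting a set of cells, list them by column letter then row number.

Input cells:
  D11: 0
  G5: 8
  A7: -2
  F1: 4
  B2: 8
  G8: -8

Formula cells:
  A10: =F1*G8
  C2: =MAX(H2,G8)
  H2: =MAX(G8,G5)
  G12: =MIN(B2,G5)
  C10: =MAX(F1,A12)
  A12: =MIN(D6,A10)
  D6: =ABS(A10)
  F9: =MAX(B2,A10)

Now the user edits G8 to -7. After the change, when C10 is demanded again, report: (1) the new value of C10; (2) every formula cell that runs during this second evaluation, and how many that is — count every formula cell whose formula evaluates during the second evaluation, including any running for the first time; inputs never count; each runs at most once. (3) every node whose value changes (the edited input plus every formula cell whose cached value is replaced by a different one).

First evaluation (everything demanded from the output):
  A10 = 4 * -8 = -32
  D6 = ABS(-32) = 32
  A12 = MIN(32, -32) = -32
  C10 = MAX(4, -32) = 4

Propagation after the edit:
  A10: runs — G8 -8->-7; result -28.
  D6: runs — A10 -32->-28; result 28.
  A12: runs — D6 32->28; A10 -32->-28; result -28.
  C10: runs — A12 -32->-28; result 4 (same value as before).

New value of C10: 4.
Formula cells that run: A10, A12, C10, D6 — 4 in total.
Values that change: A10, A12, D6, G8.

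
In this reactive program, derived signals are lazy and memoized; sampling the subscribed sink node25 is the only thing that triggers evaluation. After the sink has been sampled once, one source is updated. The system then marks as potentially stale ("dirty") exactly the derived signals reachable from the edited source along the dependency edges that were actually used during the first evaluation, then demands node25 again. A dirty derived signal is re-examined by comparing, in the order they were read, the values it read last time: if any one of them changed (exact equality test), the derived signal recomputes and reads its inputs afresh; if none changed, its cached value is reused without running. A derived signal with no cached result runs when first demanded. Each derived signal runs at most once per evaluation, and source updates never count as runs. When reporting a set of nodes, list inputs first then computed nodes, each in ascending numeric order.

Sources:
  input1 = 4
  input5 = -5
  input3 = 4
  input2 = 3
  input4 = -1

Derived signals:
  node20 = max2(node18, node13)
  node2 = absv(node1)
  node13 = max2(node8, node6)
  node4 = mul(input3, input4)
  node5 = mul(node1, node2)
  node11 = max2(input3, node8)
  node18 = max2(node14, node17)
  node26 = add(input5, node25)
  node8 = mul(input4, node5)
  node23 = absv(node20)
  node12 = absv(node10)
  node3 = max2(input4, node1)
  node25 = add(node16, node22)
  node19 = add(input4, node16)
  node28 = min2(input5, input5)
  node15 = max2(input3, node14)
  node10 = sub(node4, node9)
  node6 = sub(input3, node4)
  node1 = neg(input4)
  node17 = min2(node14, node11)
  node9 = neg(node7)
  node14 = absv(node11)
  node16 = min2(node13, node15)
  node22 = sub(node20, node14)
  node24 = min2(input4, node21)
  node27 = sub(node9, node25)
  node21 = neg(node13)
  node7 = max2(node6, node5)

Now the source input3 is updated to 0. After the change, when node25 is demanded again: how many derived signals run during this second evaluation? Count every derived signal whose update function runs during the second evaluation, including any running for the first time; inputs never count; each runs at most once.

12 derived signals run: node4, node6, node11, node13, node14, node15, node16, node17, node18, node20, node22, node25.

First demand of the output computes:
  node1 = neg(-1) = 1
  node2 = absv(1) = 1
  node4 = mul(4, -1) = -4
  node5 = mul(1, 1) = 1
  node6 = sub(4, -4) = 8
  node8 = mul(-1, 1) = -1
  node11 = max2(4, -1) = 4
  node13 = max2(-1, 8) = 8
  node14 = absv(4) = 4
  node15 = max2(4, 4) = 4
  node16 = min2(8, 4) = 4
  node17 = min2(4, 4) = 4
  node18 = max2(4, 4) = 4
  node20 = max2(4, 8) = 8
  node22 = sub(8, 4) = 4
  node25 = add(4, 4) = 8

After the edit, cleaning proceeds:
  node4: a read changed (input3 4->0) — executes, giving 0.
  node6: a read changed (input3 4->0; node4 -4->0) — executes, giving 0.
  node11: a read changed (input3 4->0) — executes, giving 0.
  node13: a read changed (node6 8->0) — executes, giving 0.
  node14: a read changed (node11 4->0) — executes, giving 0.
  node15: a read changed (input3 4->0; node14 4->0) — executes, giving 0.
  node16: a read changed (node13 8->0; node15 4->0) — executes, giving 0.
  node17: a read changed (node14 4->0; node11 4->0) — executes, giving 0.
  node18: a read changed (node14 4->0; node17 4->0) — executes, giving 0.
  node20: a read changed (node18 4->0; node13 8->0) — executes, giving 0.
  node22: a read changed (node20 8->0; node14 4->0) — executes, giving 0.
  node25: a read changed (node16 4->0; node22 4->0) — executes, giving 0.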